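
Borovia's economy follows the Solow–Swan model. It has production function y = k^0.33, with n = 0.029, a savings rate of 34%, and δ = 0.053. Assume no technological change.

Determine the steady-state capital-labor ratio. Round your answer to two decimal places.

At the steady state, Δk = 0, so s·k^α = (n + δ)·k.
Rearranging, k^(1−α) = s / (n + δ).
k^0.67 = 0.34 / (0.029 + 0.053) = 0.34 / 0.082 = 4.1463
k* = 4.1463^(1/0.67) ≈ 8.3538

k* ≈ 8.35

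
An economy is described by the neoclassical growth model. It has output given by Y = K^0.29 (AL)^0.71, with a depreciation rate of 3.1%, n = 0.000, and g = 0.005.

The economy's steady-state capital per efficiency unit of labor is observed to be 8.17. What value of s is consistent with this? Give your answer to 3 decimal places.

Steady state requires s·f(k) = (n + g + δ)·k, i.e. s·k^α = (n + g + δ)·k.
So s / (n + g + δ) = (k*)^(1−α) = 8.17^0.71 = 4.4430.
Therefore s = 4.4430 × (n + g + δ) = 4.4430 × 0.036 = 0.1599.

s ≈ 0.160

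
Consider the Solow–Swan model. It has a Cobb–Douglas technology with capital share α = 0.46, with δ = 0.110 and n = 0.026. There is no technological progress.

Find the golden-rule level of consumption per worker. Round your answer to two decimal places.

c_gold ≈ 1.52

At the golden rule, f'(k) = n + δ, so α·k^(α−1) = n + δ and k_gold = (α/(n + δ))^(1/(1−α)).
k_gold = (0.46/0.136)^(1/0.54) = 3.3824^1.8519 ≈ 9.5515
c_gold = f(k_gold) − (n + δ)·k_gold = 2.8238 − 0.136×9.5515 ≈ 1.5248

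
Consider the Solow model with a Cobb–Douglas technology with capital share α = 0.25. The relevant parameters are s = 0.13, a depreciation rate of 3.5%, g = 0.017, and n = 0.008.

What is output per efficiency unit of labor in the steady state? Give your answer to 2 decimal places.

Steady state requires s·f(k) = (n + g + δ)·k, i.e. s·k^α = (n + g + δ)·k.
Dividing both sides by k: k^(1−α) = s / (n + g + δ).
k^0.75 = 0.13 / (0.008 + 0.017 + 0.035) = 0.13 / 0.060 = 2.1667
k* = 2.1667^(1/0.75) ≈ 2.8037
y* = (k*)^α = 2.8037^0.25 ≈ 1.2940

y* ≈ 1.29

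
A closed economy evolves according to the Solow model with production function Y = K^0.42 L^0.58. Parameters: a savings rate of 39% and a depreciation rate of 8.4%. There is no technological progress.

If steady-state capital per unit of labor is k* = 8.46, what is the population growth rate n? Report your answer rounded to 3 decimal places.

n ≈ 0.029

At the steady state, Δk = 0, so s·k^α = (n + δ)·k.
So s / (n + δ) = (k*)^(1−α) = 8.46^0.58 = 3.4504.
Therefore n + δ = s / 3.4504 = 0.39 / 3.4504 = 0.1130, so n = 0.1130 − 0.084 = 0.0290.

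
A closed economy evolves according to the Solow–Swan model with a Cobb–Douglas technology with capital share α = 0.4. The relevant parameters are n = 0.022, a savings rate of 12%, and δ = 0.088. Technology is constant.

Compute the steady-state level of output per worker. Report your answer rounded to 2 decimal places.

y* = 1.06

Steady state requires s·f(k) = (n + δ)·k, i.e. s·k^α = (n + δ)·k.
Rearranging, k^(1−α) = s / (n + δ).
k^0.6 = 0.12 / (0.022 + 0.088) = 0.12 / 0.110 = 1.0909
k* = 1.0909^(1/0.6) ≈ 1.1560
y* = (k*)^α = 1.1560^0.4 ≈ 1.0597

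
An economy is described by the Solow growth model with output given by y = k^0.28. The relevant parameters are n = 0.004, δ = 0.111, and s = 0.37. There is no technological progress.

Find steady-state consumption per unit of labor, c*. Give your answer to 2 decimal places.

c* ≈ 0.99

In steady state, investment equals break-even investment: s·k^α = (n + δ)·k.
Rearranging, k^(1−α) = s / (n + δ).
k^0.72 = 0.37 / (0.004 + 0.111) = 0.37 / 0.115 = 3.2174
k* = 3.2174^(1/0.72) ≈ 5.0684
y* = (k*)^α = 5.0684^0.28 ≈ 1.5753
c* = (1 − s)·y* = (1 − 0.37) × 1.5753 ≈ 0.9924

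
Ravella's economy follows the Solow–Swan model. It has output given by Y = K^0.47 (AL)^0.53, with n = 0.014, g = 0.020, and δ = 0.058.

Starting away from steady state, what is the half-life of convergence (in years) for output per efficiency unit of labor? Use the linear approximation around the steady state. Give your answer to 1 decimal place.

half-life ≈ 14.2 years

Near the steady state the convergence rate is λ = (1 − α)(n + g + δ).
λ = (1 − 0.47) × 0.092 = 0.53 × 0.092 = 0.04876
Half-life = ln 2 / λ = 0.6931 / 0.04876 ≈ 14.21 years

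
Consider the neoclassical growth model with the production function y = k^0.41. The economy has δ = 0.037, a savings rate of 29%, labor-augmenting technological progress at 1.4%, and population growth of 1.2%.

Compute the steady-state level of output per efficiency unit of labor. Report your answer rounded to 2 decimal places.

y* = 2.89

At the steady state, Δk = 0, so s·k^α = (n + g + δ)·k.
Dividing both sides by k: k^(1−α) = s / (n + g + δ).
k^0.59 = 0.29 / (0.012 + 0.014 + 0.037) = 0.29 / 0.063 = 4.6032
k* = 4.6032^(1/0.59) ≈ 13.2993
y* = (k*)^α = 13.2993^0.41 ≈ 2.8891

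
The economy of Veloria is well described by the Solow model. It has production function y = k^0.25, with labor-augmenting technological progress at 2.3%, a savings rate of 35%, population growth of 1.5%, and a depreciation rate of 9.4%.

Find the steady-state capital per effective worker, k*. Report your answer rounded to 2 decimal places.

At the steady state, Δk = 0, so s·k^α = (n + g + δ)·k.
Rearranging, k^(1−α) = s / (n + g + δ).
k^0.75 = 0.35 / (0.015 + 0.023 + 0.094) = 0.35 / 0.132 = 2.6515
k* = 2.6515^(1/0.75) ≈ 3.6699

k* ≈ 3.67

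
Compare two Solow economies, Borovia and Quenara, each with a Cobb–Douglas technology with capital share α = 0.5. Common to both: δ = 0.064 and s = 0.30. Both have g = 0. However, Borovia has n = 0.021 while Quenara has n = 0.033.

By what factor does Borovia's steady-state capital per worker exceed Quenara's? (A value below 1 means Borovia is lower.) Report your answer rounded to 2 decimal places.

Steady-state k* = [s/(n + δ)]^(1/(1−α)), so the ratio is [ (s_B/(n + δ)_B) / (s_Q/(n + δ)_Q) ]^2.
s_B/(n + δ)_B = 0.30/0.085 = 3.5294; s_Q/(n + δ)_Q = 0.30/0.097 = 3.0928.
Ratio = (3.5294/3.0928)^2 = 1.1412^2 ≈ 1.3023

ratio ≈ 1.30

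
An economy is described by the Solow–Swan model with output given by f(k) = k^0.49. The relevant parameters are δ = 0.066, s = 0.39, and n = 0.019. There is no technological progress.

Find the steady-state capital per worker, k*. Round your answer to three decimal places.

In steady state, investment equals break-even investment: s·k^α = (n + δ)·k.
Dividing both sides by k: k^(1−α) = s / (n + δ).
k^0.51 = 0.39 / (0.019 + 0.066) = 0.39 / 0.085 = 4.5882
k* = 4.5882^(1/0.51) ≈ 19.8307

k* ≈ 19.831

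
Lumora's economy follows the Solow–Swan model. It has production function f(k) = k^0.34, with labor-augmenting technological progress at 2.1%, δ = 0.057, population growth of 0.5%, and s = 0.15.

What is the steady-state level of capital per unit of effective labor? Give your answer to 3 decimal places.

k* ≈ 2.451

Steady state requires s·f(k) = (n + g + δ)·k, i.e. s·k^α = (n + g + δ)·k.
Dividing both sides by k: k^(1−α) = s / (n + g + δ).
k^0.66 = 0.15 / (0.005 + 0.021 + 0.057) = 0.15 / 0.083 = 1.8072
k* = 1.8072^(1/0.66) ≈ 2.4513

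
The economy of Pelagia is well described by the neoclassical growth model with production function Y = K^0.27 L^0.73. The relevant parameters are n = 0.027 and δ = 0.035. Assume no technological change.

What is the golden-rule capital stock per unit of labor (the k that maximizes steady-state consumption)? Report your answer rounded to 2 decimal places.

The golden rule sets f'(k) = n + δ, i.e. α·k^(α−1) = n + δ.
So k^(1−α) = α / (n + δ) = 0.27 / 0.062 = 4.3548.
k_gold = 4.3548^(1/0.73) ≈ 7.5041

k_gold ≈ 7.50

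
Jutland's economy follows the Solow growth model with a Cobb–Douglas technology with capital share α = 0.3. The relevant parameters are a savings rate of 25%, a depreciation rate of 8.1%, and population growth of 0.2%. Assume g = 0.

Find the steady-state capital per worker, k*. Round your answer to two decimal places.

At the steady state, Δk = 0, so s·k^α = (n + δ)·k.
Rearranging, k^(1−α) = s / (n + δ).
k^0.7 = 0.25 / (0.002 + 0.081) = 0.25 / 0.083 = 3.0120
k* = 3.0120^(1/0.7) ≈ 4.8315

k* ≈ 4.83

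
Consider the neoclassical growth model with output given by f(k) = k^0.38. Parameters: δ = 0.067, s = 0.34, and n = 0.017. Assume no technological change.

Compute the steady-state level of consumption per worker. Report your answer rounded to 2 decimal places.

In steady state, investment equals break-even investment: s·k^α = (n + δ)·k.
Rearranging, k^(1−α) = s / (n + δ).
k^0.62 = 0.34 / (0.017 + 0.067) = 0.34 / 0.084 = 4.0476
k* = 4.0476^(1/0.62) ≈ 9.5357
y* = (k*)^α = 9.5357^0.38 ≈ 2.3559
c* = (1 − s)·y* = (1 − 0.34) × 2.3559 ≈ 1.5549

c* = 1.55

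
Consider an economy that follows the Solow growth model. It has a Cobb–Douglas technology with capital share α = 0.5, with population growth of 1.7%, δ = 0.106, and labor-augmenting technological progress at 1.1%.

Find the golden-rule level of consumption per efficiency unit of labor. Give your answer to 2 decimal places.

At the golden rule, f'(k) = n + g + δ, so α·k^(α−1) = n + g + δ and k_gold = (α/(n + g + δ))^(1/(1−α)).
k_gold = (0.5/0.134)^(1/0.5) = 3.7313^2 ≈ 13.9226
c_gold = f(k_gold) − (n + g + δ)·k_gold = 3.7313 − 0.134×13.9226 ≈ 1.8657

c_gold ≈ 1.87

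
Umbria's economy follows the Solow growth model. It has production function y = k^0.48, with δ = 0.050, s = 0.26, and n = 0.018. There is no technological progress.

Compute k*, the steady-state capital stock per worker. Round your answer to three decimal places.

k* = 13.186

In steady state, investment equals break-even investment: s·k^α = (n + δ)·k.
Rearranging, k^(1−α) = s / (n + δ).
k^0.52 = 0.26 / (0.018 + 0.050) = 0.26 / 0.068 = 3.8235
k* = 3.8235^(1/0.52) ≈ 13.1861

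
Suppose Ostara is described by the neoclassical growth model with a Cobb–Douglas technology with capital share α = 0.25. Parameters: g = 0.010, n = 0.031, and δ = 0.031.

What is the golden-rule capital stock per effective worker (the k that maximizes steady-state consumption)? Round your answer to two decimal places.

k_gold ≈ 5.26

The golden rule sets f'(k) = n + g + δ, i.e. α·k^(α−1) = n + g + δ.
So k^(1−α) = α / (n + g + δ) = 0.25 / 0.072 = 3.4722.
k_gold = 3.4722^(1/0.75) ≈ 5.2578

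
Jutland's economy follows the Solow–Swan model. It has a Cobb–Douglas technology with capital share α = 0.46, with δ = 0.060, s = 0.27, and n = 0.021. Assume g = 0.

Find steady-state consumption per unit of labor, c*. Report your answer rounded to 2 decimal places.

Steady state requires s·f(k) = (n + δ)·k, i.e. s·k^α = (n + δ)·k.
Rearranging, k^(1−α) = s / (n + δ).
k^0.54 = 0.27 / (0.021 + 0.060) = 0.27 / 0.081 = 3.3333
k* = 3.3333^(1/0.54) ≈ 9.2958
y* = (k*)^α = 9.2958^0.46 ≈ 2.7888
c* = (1 − s)·y* = (1 − 0.27) × 2.7888 ≈ 2.0358

c* = 2.04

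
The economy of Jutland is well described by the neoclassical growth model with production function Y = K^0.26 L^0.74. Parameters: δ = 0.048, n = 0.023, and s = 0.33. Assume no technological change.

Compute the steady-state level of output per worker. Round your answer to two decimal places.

y* = 1.72

Steady state requires s·f(k) = (n + δ)·k, i.e. s·k^α = (n + δ)·k.
Dividing both sides by k: k^(1−α) = s / (n + δ).
k^0.74 = 0.33 / (0.023 + 0.048) = 0.33 / 0.071 = 4.6479
k* = 4.6479^(1/0.74) ≈ 7.9744
y* = (k*)^α = 7.9744^0.26 ≈ 1.7157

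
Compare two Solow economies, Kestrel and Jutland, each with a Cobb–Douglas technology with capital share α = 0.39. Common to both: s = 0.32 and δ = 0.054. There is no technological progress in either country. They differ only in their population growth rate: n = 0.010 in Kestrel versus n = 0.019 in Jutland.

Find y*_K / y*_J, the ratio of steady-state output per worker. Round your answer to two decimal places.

Steady-state y* = [s/(n + δ)]^(α/(1−α)), so the ratio is [ (s_K/(n + δ)_K) / (s_J/(n + δ)_J) ]^0.6393.
s_K/(n + δ)_K = 0.32/0.064 = 5.0000; s_J/(n + δ)_J = 0.32/0.073 = 4.3836.
Ratio = (5.0000/4.3836)^0.6393 = 1.1406^0.6393 ≈ 1.0877

ratio ≈ 1.09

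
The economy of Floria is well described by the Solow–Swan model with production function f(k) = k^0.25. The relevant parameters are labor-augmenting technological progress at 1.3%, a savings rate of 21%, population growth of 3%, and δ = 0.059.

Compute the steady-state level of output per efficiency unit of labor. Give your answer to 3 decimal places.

At the steady state, Δk = 0, so s·k^α = (n + g + δ)·k.
Dividing both sides by k: k^(1−α) = s / (n + g + δ).
k^0.75 = 0.21 / (0.030 + 0.013 + 0.059) = 0.21 / 0.102 = 2.0588
k* = 2.0588^(1/0.75) ≈ 2.6191
y* = (k*)^α = 2.6191^0.25 ≈ 1.2721

y* = 1.272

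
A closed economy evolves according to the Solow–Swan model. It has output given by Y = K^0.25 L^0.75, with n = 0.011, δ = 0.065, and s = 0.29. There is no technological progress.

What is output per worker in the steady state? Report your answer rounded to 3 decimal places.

y* ≈ 1.563

Steady state requires s·f(k) = (n + δ)·k, i.e. s·k^α = (n + δ)·k.
Rearranging, k^(1−α) = s / (n + δ).
k^0.75 = 0.29 / (0.011 + 0.065) = 0.29 / 0.076 = 3.8158
k* = 3.8158^(1/0.75) ≈ 5.9628
y* = (k*)^α = 5.9628^0.25 ≈ 1.5627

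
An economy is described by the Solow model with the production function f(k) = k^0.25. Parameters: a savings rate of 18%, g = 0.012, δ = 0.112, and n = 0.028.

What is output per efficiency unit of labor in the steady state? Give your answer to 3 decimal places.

In steady state, investment equals break-even investment: s·k^α = (n + g + δ)·k.
Rearranging, k^(1−α) = s / (n + g + δ).
k^0.75 = 0.18 / (0.028 + 0.012 + 0.112) = 0.18 / 0.152 = 1.1842
k* = 1.1842^(1/0.75) ≈ 1.2529
y* = (k*)^α = 1.2529^0.25 ≈ 1.0580

y* ≈ 1.058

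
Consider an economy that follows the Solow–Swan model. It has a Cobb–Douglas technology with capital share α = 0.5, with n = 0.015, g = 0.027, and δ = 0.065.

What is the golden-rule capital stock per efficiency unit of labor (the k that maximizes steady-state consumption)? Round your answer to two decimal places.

The golden rule sets f'(k) = n + g + δ, i.e. α·k^(α−1) = n + g + δ.
So k^(1−α) = α / (n + g + δ) = 0.5 / 0.107 = 4.6729.
k_gold = 4.6729^(1/0.5) ≈ 21.8360

k_gold ≈ 21.84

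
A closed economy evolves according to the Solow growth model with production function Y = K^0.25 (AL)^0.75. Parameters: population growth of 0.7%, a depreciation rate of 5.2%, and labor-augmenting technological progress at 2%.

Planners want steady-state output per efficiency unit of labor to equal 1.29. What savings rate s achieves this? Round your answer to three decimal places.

s ≈ 0.170

Steady state requires s·f(k) = (n + g + δ)·k, i.e. s·k^α = (n + g + δ)·k.
Since y* = [s/(n + g + δ)]^(α/(1−α)), we have s/(n + g + δ) = (y*)^((1−α)/α) = 1.29^3 = 2.1467.
Therefore s = 2.1467 × (n + g + δ) = 2.1467 × 0.079 = 0.1696.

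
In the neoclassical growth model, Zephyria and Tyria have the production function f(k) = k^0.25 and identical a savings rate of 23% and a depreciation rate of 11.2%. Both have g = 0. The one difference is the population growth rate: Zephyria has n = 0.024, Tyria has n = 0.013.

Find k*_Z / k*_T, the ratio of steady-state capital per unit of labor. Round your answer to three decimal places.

k*_Z / k*_T ≈ 0.894

Steady-state k* = [s/(n + δ)]^(1/(1−α)), so the ratio is [ (s_Z/(n + δ)_Z) / (s_T/(n + δ)_T) ]^1.3333.
s_Z/(n + δ)_Z = 0.23/0.136 = 1.6912; s_T/(n + δ)_T = 0.23/0.125 = 1.8400.
Ratio = (1.6912/1.8400)^1.3333 = 0.9191^1.3333 ≈ 0.8936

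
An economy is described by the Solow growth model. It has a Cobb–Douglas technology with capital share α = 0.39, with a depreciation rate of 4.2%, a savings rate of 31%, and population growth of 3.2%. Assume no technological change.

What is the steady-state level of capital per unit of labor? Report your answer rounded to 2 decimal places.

In steady state, investment equals break-even investment: s·k^α = (n + δ)·k.
Dividing both sides by k: k^(1−α) = s / (n + δ).
k^0.61 = 0.31 / (0.032 + 0.042) = 0.31 / 0.074 = 4.1892
k* = 4.1892^(1/0.61) ≈ 10.4686

k* ≈ 10.47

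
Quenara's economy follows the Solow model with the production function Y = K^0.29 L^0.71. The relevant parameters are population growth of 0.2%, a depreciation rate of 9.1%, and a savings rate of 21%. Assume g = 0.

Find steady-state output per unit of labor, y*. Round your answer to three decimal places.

y* = 1.395

Steady state requires s·f(k) = (n + δ)·k, i.e. s·k^α = (n + δ)·k.
Rearranging, k^(1−α) = s / (n + δ).
k^0.71 = 0.21 / (0.002 + 0.091) = 0.21 / 0.093 = 2.2581
k* = 2.2581^(1/0.71) ≈ 3.1494
y* = (k*)^α = 3.1494^0.29 ≈ 1.3947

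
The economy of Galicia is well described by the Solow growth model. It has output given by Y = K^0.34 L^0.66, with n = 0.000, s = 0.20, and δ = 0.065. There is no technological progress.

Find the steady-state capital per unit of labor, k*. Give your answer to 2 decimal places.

k* = 5.49

In steady state, investment equals break-even investment: s·k^α = (n + δ)·k.
Rearranging, k^(1−α) = s / (n + δ).
k^0.66 = 0.20 / (0.000 + 0.065) = 0.20 / 0.065 = 3.0769
k* = 3.0769^(1/0.66) ≈ 5.4899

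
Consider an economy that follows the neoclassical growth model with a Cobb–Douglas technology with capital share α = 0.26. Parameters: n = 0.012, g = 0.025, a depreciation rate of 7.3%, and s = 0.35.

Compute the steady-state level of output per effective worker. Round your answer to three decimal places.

In steady state, investment equals break-even investment: s·k^α = (n + g + δ)·k.
Rearranging, k^(1−α) = s / (n + g + δ).
k^0.74 = 0.35 / (0.012 + 0.025 + 0.073) = 0.35 / 0.110 = 3.1818
k* = 3.1818^(1/0.74) ≈ 4.7785
y* = (k*)^α = 4.7785^0.26 ≈ 1.5018

y* ≈ 1.502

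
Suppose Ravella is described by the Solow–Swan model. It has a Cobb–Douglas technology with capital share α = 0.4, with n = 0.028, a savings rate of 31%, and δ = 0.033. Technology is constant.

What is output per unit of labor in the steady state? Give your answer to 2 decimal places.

In steady state, investment equals break-even investment: s·k^α = (n + δ)·k.
Dividing both sides by k: k^(1−α) = s / (n + δ).
k^0.6 = 0.31 / (0.028 + 0.033) = 0.31 / 0.061 = 5.0820
k* = 5.0820^(1/0.6) ≈ 15.0219
y* = (k*)^α = 15.0219^0.4 ≈ 2.9559

y* = 2.96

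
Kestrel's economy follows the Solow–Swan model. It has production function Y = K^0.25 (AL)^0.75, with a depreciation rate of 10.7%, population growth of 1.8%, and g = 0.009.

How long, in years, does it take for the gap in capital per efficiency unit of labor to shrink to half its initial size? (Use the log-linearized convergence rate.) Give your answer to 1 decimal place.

Near the steady state the convergence rate is λ = (1 − α)(n + g + δ).
λ = (1 − 0.25) × 0.134 = 0.75 × 0.134 = 0.1005
Half-life = ln 2 / λ = 0.6931 / 0.1005 ≈ 6.90 years

t_½ ≈ 6.9 years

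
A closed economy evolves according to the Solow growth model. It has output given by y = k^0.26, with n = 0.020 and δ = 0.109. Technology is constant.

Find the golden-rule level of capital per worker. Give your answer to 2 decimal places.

k_gold ≈ 2.58

The golden rule sets f'(k) = n + δ, i.e. α·k^(α−1) = n + δ.
So k^(1−α) = α / (n + δ) = 0.26 / 0.129 = 2.0155.
k_gold = 2.0155^(1/0.74) ≈ 2.5783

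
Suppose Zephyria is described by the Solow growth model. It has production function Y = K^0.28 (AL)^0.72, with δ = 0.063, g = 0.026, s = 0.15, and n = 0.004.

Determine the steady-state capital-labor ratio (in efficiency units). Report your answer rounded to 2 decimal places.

At the steady state, Δk = 0, so s·k^α = (n + g + δ)·k.
Rearranging, k^(1−α) = s / (n + g + δ).
k^0.72 = 0.15 / (0.004 + 0.026 + 0.063) = 0.15 / 0.093 = 1.6129
k* = 1.6129^(1/0.72) ≈ 1.9424

k* = 1.94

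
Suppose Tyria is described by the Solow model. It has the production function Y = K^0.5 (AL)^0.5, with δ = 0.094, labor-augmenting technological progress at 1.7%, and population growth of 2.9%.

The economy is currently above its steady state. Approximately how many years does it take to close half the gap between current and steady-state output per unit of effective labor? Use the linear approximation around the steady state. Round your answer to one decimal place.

half-life ≈ 9.9 years

Near the steady state the convergence rate is λ = (1 − α)(n + g + δ).
λ = (1 − 0.5) × 0.140 = 0.5 × 0.140 = 0.0700
Half-life = ln 2 / λ = 0.6931 / 0.0700 ≈ 9.90 years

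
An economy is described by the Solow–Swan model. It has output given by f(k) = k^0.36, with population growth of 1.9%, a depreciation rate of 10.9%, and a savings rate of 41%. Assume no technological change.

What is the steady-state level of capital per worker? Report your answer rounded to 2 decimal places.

In steady state, investment equals break-even investment: s·k^α = (n + δ)·k.
Rearranging, k^(1−α) = s / (n + δ).
k^0.64 = 0.41 / (0.019 + 0.109) = 0.41 / 0.128 = 3.2031
k* = 3.2031^(1/0.64) ≈ 6.1653

k* = 6.17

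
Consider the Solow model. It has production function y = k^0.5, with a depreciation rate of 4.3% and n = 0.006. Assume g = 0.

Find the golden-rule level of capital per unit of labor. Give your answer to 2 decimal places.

The golden rule sets f'(k) = n + δ, i.e. α·k^(α−1) = n + δ.
So k^(1−α) = α / (n + δ) = 0.5 / 0.049 = 10.2041.
k_gold = 10.2041^(1/0.5) ≈ 104.1237

k_gold ≈ 104.12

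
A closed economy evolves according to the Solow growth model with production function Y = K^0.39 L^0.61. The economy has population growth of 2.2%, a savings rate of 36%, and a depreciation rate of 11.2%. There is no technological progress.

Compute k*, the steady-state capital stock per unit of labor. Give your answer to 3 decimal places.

Steady state requires s·f(k) = (n + δ)·k, i.e. s·k^α = (n + δ)·k.
Dividing both sides by k: k^(1−α) = s / (n + δ).
k^0.61 = 0.36 / (0.022 + 0.112) = 0.36 / 0.134 = 2.6866
k* = 2.6866^(1/0.61) ≈ 5.0537

k* ≈ 5.054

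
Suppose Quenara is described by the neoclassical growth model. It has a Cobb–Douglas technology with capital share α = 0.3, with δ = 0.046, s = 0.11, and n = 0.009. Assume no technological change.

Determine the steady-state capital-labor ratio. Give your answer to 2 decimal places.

k* = 2.69

At the steady state, Δk = 0, so s·k^α = (n + δ)·k.
Rearranging, k^(1−α) = s / (n + δ).
k^0.7 = 0.11 / (0.009 + 0.046) = 0.11 / 0.055 = 2.0000
k* = 2.0000^(1/0.7) ≈ 2.6918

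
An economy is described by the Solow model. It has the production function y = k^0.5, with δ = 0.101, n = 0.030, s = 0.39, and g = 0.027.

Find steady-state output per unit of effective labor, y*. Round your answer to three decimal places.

y* ≈ 2.468

In steady state, investment equals break-even investment: s·k^α = (n + g + δ)·k.
Rearranging, k^(1−α) = s / (n + g + δ).
k^0.5 = 0.39 / (0.030 + 0.027 + 0.101) = 0.39 / 0.158 = 2.4684
k* = 2.4684^(1/0.5) ≈ 6.0930
y* = (k*)^α = 6.0930^0.5 ≈ 2.4684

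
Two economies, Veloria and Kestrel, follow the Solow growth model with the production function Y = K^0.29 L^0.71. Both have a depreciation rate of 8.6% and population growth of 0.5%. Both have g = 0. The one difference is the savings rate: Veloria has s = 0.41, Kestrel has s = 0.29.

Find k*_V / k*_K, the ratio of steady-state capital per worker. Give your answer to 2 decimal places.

Steady-state k* = [s/(n + δ)]^(1/(1−α)), so the ratio is [ (s_V/(n + δ)_V) / (s_K/(n + δ)_K) ]^1.4085.
s_V/(n + δ)_V = 0.41/0.091 = 4.5055; s_K/(n + δ)_K = 0.29/0.091 = 3.1868.
Ratio = (4.5055/3.1868)^1.4085 = 1.4138^1.4085 ≈ 1.6286

ratio ≈ 1.63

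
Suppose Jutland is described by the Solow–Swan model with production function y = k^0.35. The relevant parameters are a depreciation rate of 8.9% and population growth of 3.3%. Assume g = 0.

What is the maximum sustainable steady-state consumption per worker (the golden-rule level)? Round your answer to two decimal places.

At the golden rule, f'(k) = n + δ, so α·k^(α−1) = n + δ and k_gold = (α/(n + δ))^(1/(1−α)).
k_gold = (0.35/0.122)^(1/0.65) = 2.8689^1.5385 ≈ 5.0605
c_gold = f(k_gold) − (n + δ)·k_gold = 1.7639 − 0.122×5.0605 ≈ 1.1465

c_gold ≈ 1.15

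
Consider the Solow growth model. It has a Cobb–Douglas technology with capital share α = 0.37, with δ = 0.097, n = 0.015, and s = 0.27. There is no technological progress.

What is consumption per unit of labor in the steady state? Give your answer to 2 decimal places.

c* ≈ 1.22

Steady state requires s·f(k) = (n + δ)·k, i.e. s·k^α = (n + δ)·k.
Rearranging, k^(1−α) = s / (n + δ).
k^0.63 = 0.27 / (0.015 + 0.097) = 0.27 / 0.112 = 2.4107
k* = 2.4107^(1/0.63) ≈ 4.0418
y* = (k*)^α = 4.0418^0.37 ≈ 1.6766
c* = (1 − s)·y* = (1 − 0.27) × 1.6766 ≈ 1.2239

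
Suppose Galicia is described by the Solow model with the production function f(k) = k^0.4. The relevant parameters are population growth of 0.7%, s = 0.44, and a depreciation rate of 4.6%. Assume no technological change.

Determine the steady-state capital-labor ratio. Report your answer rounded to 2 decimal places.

In steady state, investment equals break-even investment: s·k^α = (n + δ)·k.
Rearranging, k^(1−α) = s / (n + δ).
k^0.6 = 0.44 / (0.007 + 0.046) = 0.44 / 0.053 = 8.3019
k* = 8.3019^(1/0.6) ≈ 34.0379

k* = 34.04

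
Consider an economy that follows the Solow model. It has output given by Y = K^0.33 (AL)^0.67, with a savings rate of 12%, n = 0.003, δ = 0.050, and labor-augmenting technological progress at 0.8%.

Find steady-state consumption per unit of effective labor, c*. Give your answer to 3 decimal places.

c* ≈ 1.228

At the steady state, Δk = 0, so s·k^α = (n + g + δ)·k.
Dividing both sides by k: k^(1−α) = s / (n + g + δ).
k^0.67 = 0.12 / (0.003 + 0.008 + 0.050) = 0.12 / 0.061 = 1.9672
k* = 1.9672^(1/0.67) ≈ 2.7452
y* = (k*)^α = 2.7452^0.33 ≈ 1.3955
c* = (1 − s)·y* = (1 − 0.12) × 1.3955 ≈ 1.2280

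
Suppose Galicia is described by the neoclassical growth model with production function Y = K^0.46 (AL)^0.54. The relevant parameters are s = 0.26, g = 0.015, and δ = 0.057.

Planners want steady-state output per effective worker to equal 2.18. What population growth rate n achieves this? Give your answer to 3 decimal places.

n ≈ 0.032

In steady state, investment equals break-even investment: s·k^α = (n + g + δ)·k.
Since y* = [s/(n + g + δ)]^(α/(1−α)), we have s/(n + g + δ) = (y*)^((1−α)/α) = 2.18^1.1739 = 2.4964.
Therefore n + g + δ = s / 2.4964 = 0.26 / 2.4964 = 0.1041, so n = 0.1041 − 0.072 = 0.0321.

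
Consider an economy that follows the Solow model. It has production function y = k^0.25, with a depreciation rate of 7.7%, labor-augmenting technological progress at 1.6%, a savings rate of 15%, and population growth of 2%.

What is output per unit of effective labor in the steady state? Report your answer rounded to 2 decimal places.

At the steady state, Δk = 0, so s·k^α = (n + g + δ)·k.
Dividing both sides by k: k^(1−α) = s / (n + g + δ).
k^0.75 = 0.15 / (0.020 + 0.016 + 0.077) = 0.15 / 0.113 = 1.3274
k* = 1.3274^(1/0.75) ≈ 1.4588
y* = (k*)^α = 1.4588^0.25 ≈ 1.0990

y* ≈ 1.10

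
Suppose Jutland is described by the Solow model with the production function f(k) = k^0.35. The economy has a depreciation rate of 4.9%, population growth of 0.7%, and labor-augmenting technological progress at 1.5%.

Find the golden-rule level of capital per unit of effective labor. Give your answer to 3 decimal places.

k_gold ≈ 11.638

The golden rule sets f'(k) = n + g + δ, i.e. α·k^(α−1) = n + g + δ.
So k^(1−α) = α / (n + g + δ) = 0.35 / 0.071 = 4.9296.
k_gold = 4.9296^(1/0.65) ≈ 11.6376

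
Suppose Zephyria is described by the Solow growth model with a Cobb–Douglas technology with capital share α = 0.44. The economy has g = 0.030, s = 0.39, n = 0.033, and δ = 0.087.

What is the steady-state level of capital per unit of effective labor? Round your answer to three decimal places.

k* ≈ 5.508

Steady state requires s·f(k) = (n + g + δ)·k, i.e. s·k^α = (n + g + δ)·k.
Dividing both sides by k: k^(1−α) = s / (n + g + δ).
k^0.56 = 0.39 / (0.033 + 0.030 + 0.087) = 0.39 / 0.150 = 2.6000
k* = 2.6000^(1/0.56) ≈ 5.5084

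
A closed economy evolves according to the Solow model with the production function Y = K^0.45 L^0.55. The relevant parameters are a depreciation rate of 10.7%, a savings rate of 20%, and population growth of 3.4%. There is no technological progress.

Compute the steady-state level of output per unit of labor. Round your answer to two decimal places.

In steady state, investment equals break-even investment: s·k^α = (n + δ)·k.
Dividing both sides by k: k^(1−α) = s / (n + δ).
k^0.55 = 0.20 / (0.034 + 0.107) = 0.20 / 0.141 = 1.4184
k* = 1.4184^(1/0.55) ≈ 1.8880
y* = (k*)^α = 1.8880^0.45 ≈ 1.3311

y* = 1.33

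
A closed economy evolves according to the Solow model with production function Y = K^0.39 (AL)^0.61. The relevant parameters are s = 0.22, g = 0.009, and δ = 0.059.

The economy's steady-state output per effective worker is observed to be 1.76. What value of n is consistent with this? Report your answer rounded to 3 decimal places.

In steady state, investment equals break-even investment: s·k^α = (n + g + δ)·k.
Since y* = [s/(n + g + δ)]^(α/(1−α)), we have s/(n + g + δ) = (y*)^((1−α)/α) = 1.76^1.5641 = 2.4211.
Therefore n + g + δ = s / 2.4211 = 0.22 / 2.4211 = 0.0909, so n = 0.0909 − 0.068 = 0.0229.

n ≈ 0.023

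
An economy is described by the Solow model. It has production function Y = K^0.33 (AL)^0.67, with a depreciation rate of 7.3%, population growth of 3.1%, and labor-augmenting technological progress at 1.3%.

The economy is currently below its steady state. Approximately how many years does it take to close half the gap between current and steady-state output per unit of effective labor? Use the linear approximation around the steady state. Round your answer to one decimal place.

Near the steady state the convergence rate is λ = (1 − α)(n + g + δ).
λ = (1 − 0.33) × 0.117 = 0.67 × 0.117 = 0.07839
Half-life = ln 2 / λ = 0.6931 / 0.07839 ≈ 8.84 years

half-life ≈ 8.8 years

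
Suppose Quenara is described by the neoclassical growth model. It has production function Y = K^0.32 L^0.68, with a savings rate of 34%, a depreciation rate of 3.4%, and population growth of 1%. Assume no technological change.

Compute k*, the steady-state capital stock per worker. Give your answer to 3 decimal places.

k* ≈ 20.227

At the steady state, Δk = 0, so s·k^α = (n + δ)·k.
Dividing both sides by k: k^(1−α) = s / (n + δ).
k^0.68 = 0.34 / (0.010 + 0.034) = 0.34 / 0.044 = 7.7273
k* = 7.7273^(1/0.68) ≈ 20.2266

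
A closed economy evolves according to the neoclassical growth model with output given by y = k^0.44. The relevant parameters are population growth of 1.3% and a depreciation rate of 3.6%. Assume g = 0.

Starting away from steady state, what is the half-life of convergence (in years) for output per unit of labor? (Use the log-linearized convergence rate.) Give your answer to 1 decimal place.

t_½ ≈ 25.3 years

Near the steady state the convergence rate is λ = (1 − α)(n + δ).
λ = (1 − 0.44) × 0.049 = 0.56 × 0.049 = 0.02744
Half-life = ln 2 / λ = 0.6931 / 0.02744 ≈ 25.26 years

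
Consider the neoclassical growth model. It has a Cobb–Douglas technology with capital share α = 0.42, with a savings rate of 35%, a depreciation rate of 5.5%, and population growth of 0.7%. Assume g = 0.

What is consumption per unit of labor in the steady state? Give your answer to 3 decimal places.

Steady state requires s·f(k) = (n + δ)·k, i.e. s·k^α = (n + δ)·k.
Dividing both sides by k: k^(1−α) = s / (n + δ).
k^0.58 = 0.35 / (0.007 + 0.055) = 0.35 / 0.062 = 5.6452
k* = 5.6452^(1/0.58) ≈ 19.7696
y* = (k*)^α = 19.7696^0.42 ≈ 3.5020
c* = (1 − s)·y* = (1 − 0.35) × 3.5020 ≈ 2.2763

c* ≈ 2.276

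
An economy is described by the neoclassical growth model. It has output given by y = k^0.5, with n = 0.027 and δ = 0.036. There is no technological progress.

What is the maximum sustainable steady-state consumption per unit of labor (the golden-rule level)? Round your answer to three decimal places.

c_gold ≈ 3.968

At the golden rule, f'(k) = n + δ, so α·k^(α−1) = n + δ and k_gold = (α/(n + δ))^(1/(1−α)).
k_gold = (0.5/0.063)^(1/0.5) = 7.9365^2 ≈ 62.9880
c_gold = f(k_gold) − (n + δ)·k_gold = 7.9365 − 0.063×62.9880 ≈ 3.9683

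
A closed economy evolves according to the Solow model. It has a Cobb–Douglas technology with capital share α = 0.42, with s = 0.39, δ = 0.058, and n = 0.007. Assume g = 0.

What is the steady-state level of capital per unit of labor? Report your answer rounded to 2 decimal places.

k* ≈ 21.96

At the steady state, Δk = 0, so s·k^α = (n + δ)·k.
Rearranging, k^(1−α) = s / (n + δ).
k^0.58 = 0.39 / (0.007 + 0.058) = 0.39 / 0.065 = 6.0000
k* = 6.0000^(1/0.58) ≈ 21.9604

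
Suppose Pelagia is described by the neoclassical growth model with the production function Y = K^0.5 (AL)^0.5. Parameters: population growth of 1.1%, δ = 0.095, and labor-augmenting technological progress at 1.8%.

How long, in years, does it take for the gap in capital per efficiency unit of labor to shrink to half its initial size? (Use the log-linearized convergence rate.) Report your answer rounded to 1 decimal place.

Near the steady state the convergence rate is λ = (1 − α)(n + g + δ).
λ = (1 − 0.5) × 0.124 = 0.5 × 0.124 = 0.0620
Half-life = ln 2 / λ = 0.6931 / 0.0620 ≈ 11.18 years

about 11.2 years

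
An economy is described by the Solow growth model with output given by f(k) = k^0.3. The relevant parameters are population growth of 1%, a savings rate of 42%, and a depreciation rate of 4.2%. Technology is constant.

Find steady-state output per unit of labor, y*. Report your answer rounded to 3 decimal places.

y* ≈ 2.448

At the steady state, Δk = 0, so s·k^α = (n + δ)·k.
Rearranging, k^(1−α) = s / (n + δ).
k^0.7 = 0.42 / (0.010 + 0.042) = 0.42 / 0.052 = 8.0769
k* = 8.0769^(1/0.7) ≈ 19.7726
y* = (k*)^α = 19.7726^0.3 ≈ 2.4480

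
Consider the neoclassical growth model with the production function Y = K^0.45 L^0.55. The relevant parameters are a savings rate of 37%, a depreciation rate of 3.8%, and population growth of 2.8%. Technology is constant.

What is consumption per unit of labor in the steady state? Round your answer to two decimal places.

c* = 2.58

In steady state, investment equals break-even investment: s·k^α = (n + δ)·k.
Dividing both sides by k: k^(1−α) = s / (n + δ).
k^0.55 = 0.37 / (0.028 + 0.038) = 0.37 / 0.066 = 5.6061
k* = 5.6061^(1/0.55) ≈ 22.9721
y* = (k*)^α = 22.9721^0.45 ≈ 4.0977
c* = (1 − s)·y* = (1 − 0.37) × 4.0977 ≈ 2.5816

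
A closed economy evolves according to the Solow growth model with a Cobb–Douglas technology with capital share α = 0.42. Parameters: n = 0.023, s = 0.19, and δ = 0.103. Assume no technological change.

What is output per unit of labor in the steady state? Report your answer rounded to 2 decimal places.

y* ≈ 1.35

In steady state, investment equals break-even investment: s·k^α = (n + δ)·k.
Dividing both sides by k: k^(1−α) = s / (n + δ).
k^0.58 = 0.19 / (0.023 + 0.103) = 0.19 / 0.126 = 1.5079
k* = 1.5079^(1/0.58) ≈ 2.0302
y* = (k*)^α = 2.0302^0.42 ≈ 1.3464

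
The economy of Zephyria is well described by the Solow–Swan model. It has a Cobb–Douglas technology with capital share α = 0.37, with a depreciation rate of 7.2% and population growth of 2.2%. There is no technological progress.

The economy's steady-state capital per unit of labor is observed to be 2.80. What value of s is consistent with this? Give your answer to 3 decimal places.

s ≈ 0.180

Steady state requires s·f(k) = (n + δ)·k, i.e. s·k^α = (n + δ)·k.
So s / (n + δ) = (k*)^(1−α) = 2.80^0.63 = 1.9130.
Therefore s = 1.9130 × (n + δ) = 1.9130 × 0.094 = 0.1798.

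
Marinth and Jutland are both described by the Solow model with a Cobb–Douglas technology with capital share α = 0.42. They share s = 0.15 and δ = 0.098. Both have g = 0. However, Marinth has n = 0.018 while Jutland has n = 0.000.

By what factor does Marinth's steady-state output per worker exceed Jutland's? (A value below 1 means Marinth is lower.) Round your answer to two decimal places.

y*_M / y*_J ≈ 0.89

Steady-state y* = [s/(n + δ)]^(α/(1−α)), so the ratio is [ (s_M/(n + δ)_M) / (s_J/(n + δ)_J) ]^0.7241.
s_M/(n + δ)_M = 0.15/0.116 = 1.2931; s_J/(n + δ)_J = 0.15/0.098 = 1.5306.
Ratio = (1.2931/1.5306)^0.7241 = 0.8448^0.7241 ≈ 0.8850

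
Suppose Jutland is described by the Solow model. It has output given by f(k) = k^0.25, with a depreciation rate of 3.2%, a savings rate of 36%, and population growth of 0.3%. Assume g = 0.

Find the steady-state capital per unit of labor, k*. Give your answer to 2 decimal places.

k* ≈ 22.37

At the steady state, Δk = 0, so s·k^α = (n + δ)·k.
Dividing both sides by k: k^(1−α) = s / (n + δ).
k^0.75 = 0.36 / (0.003 + 0.032) = 0.36 / 0.035 = 10.2857
k* = 10.2857^(1/0.75) ≈ 22.3689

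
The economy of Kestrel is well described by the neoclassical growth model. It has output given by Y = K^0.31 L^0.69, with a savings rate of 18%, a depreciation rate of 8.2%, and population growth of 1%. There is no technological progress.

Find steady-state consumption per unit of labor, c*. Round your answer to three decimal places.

c* ≈ 1.109

At the steady state, Δk = 0, so s·k^α = (n + δ)·k.
Dividing both sides by k: k^(1−α) = s / (n + δ).
k^0.69 = 0.18 / (0.010 + 0.082) = 0.18 / 0.092 = 1.9565
k* = 1.9565^(1/0.69) ≈ 2.6451
y* = (k*)^α = 2.6451^0.31 ≈ 1.3519
c* = (1 − s)·y* = (1 − 0.18) × 1.3519 ≈ 1.1086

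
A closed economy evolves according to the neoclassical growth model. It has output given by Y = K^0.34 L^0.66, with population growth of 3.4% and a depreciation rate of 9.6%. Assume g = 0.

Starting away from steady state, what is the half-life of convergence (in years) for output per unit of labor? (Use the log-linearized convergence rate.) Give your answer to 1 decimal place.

half-life ≈ 8.1 years

Near the steady state the convergence rate is λ = (1 − α)(n + δ).
λ = (1 − 0.34) × 0.130 = 0.66 × 0.130 = 0.0858
Half-life = ln 2 / λ = 0.6931 / 0.0858 ≈ 8.08 years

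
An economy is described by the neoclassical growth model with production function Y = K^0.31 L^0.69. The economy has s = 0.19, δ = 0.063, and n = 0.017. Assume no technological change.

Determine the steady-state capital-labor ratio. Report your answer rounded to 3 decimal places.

In steady state, investment equals break-even investment: s·k^α = (n + δ)·k.
Rearranging, k^(1−α) = s / (n + δ).
k^0.69 = 0.19 / (0.017 + 0.063) = 0.19 / 0.080 = 2.3750
k* = 2.3750^(1/0.69) ≈ 3.5030

k* ≈ 3.503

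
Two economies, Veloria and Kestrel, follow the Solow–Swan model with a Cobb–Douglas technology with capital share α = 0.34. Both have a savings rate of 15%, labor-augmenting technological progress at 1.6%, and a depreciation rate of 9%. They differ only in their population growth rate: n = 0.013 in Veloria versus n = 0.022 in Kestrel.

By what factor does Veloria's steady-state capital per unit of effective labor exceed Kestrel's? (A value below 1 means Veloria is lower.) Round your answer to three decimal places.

Steady-state k* = [s/(n + g + δ)]^(1/(1−α)), so the ratio is [ (s_V/(n + g + δ)_V) / (s_K/(n + g + δ)_K) ]^1.5152.
s_V/(n + g + δ)_V = 0.15/0.119 = 1.2605; s_K/(n + g + δ)_K = 0.15/0.128 = 1.1719.
Ratio = (1.2605/1.1719)^1.5152 = 1.0756^1.5152 ≈ 1.1168

ratio ≈ 1.117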